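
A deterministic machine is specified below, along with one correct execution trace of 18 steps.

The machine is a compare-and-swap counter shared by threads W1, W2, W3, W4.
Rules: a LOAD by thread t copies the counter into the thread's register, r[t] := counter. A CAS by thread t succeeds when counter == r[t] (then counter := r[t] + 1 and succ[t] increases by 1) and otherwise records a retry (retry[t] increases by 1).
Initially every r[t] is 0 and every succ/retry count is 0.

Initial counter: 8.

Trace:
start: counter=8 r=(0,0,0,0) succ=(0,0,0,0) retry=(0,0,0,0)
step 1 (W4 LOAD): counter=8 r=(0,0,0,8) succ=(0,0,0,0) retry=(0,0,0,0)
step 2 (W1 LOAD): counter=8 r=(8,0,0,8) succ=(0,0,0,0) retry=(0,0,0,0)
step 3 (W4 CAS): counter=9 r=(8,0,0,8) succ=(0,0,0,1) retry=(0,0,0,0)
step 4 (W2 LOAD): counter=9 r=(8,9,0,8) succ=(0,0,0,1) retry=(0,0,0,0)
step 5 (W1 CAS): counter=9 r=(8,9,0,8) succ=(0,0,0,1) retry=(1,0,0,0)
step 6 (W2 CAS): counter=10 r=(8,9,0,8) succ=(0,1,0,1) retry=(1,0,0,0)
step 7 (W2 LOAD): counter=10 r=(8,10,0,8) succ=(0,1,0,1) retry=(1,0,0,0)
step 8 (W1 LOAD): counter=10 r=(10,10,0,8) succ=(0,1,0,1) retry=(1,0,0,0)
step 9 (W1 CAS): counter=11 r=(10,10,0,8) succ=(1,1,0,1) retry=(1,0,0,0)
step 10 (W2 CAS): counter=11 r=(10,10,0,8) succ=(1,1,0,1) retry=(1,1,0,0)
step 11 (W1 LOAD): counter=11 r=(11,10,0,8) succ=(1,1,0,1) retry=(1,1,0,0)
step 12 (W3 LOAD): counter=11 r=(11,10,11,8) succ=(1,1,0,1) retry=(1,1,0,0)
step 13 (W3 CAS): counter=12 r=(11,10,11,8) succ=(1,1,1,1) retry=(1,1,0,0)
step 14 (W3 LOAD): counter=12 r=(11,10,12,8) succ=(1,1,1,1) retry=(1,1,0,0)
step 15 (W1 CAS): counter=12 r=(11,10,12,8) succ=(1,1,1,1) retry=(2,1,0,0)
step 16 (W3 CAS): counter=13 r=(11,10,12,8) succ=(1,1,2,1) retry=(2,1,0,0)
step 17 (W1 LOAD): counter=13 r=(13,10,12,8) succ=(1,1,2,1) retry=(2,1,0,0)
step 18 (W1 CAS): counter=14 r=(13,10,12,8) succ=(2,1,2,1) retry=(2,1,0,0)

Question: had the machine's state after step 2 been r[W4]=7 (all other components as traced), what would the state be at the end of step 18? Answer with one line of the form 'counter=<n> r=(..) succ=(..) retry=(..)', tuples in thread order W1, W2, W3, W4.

state after step 2 := counter=8 r=(8,0,0,7) succ=(0,0,0,0) retry=(0,0,0,0)
step 3 (W4 CAS): counter=8 r=(8,0,0,7) succ=(0,0,0,0) retry=(0,0,0,1)
step 4 (W2 LOAD): counter=8 r=(8,8,0,7) succ=(0,0,0,0) retry=(0,0,0,1)
step 5 (W1 CAS): counter=9 r=(8,8,0,7) succ=(1,0,0,0) retry=(0,0,0,1)
step 6 (W2 CAS): counter=9 r=(8,8,0,7) succ=(1,0,0,0) retry=(0,1,0,1)
step 7 (W2 LOAD): counter=9 r=(8,9,0,7) succ=(1,0,0,0) retry=(0,1,0,1)
step 8 (W1 LOAD): counter=9 r=(9,9,0,7) succ=(1,0,0,0) retry=(0,1,0,1)
step 9 (W1 CAS): counter=10 r=(9,9,0,7) succ=(2,0,0,0) retry=(0,1,0,1)
step 10 (W2 CAS): counter=10 r=(9,9,0,7) succ=(2,0,0,0) retry=(0,2,0,1)
step 11 (W1 LOAD): counter=10 r=(10,9,0,7) succ=(2,0,0,0) retry=(0,2,0,1)
step 12 (W3 LOAD): counter=10 r=(10,9,10,7) succ=(2,0,0,0) retry=(0,2,0,1)
step 13 (W3 CAS): counter=11 r=(10,9,10,7) succ=(2,0,1,0) retry=(0,2,0,1)
step 14 (W3 LOAD): counter=11 r=(10,9,11,7) succ=(2,0,1,0) retry=(0,2,0,1)
step 15 (W1 CAS): counter=11 r=(10,9,11,7) succ=(2,0,1,0) retry=(1,2,0,1)
step 16 (W3 CAS): counter=12 r=(10,9,11,7) succ=(2,0,2,0) retry=(1,2,0,1)
step 17 (W1 LOAD): counter=12 r=(12,9,11,7) succ=(2,0,2,0) retry=(1,2,0,1)
step 18 (W1 CAS): counter=13 r=(12,9,11,7) succ=(3,0,2,0) retry=(1,2,0,1)

counter=13 r=(12,9,11,7) succ=(3,0,2,0) retry=(1,2,0,1)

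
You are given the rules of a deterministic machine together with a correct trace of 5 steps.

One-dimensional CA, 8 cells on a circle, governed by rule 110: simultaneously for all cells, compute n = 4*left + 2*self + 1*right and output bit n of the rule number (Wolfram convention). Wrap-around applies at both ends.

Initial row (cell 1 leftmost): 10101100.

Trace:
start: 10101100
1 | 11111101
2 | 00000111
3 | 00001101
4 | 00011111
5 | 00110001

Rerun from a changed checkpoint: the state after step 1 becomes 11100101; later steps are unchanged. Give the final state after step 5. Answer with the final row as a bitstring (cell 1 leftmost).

state after step 1 := 11100101
2 | 00101111
3 | 01111001
4 | 11001011
5 | 01011110

01011110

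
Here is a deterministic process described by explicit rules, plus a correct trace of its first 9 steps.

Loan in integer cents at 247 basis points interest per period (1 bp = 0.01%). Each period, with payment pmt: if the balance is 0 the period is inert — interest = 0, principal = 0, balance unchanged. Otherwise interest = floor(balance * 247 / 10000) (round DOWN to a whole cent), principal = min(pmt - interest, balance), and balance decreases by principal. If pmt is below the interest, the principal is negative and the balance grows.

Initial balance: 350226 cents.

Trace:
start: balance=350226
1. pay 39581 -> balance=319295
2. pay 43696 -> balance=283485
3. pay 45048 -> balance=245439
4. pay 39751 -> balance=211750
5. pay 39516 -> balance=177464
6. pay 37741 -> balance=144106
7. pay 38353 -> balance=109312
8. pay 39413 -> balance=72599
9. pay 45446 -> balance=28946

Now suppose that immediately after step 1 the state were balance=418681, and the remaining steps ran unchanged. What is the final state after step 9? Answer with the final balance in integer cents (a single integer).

state after step 1 := balance=418681
2. pay 43696 -> balance=385326
3. pay 45048 -> balance=349795
4. pay 39751 -> balance=318683
5. pay 39516 -> balance=287038
6. pay 37741 -> balance=256386
7. pay 38353 -> balance=224365
8. pay 39413 -> balance=190493
9. pay 45446 -> balance=149752

149752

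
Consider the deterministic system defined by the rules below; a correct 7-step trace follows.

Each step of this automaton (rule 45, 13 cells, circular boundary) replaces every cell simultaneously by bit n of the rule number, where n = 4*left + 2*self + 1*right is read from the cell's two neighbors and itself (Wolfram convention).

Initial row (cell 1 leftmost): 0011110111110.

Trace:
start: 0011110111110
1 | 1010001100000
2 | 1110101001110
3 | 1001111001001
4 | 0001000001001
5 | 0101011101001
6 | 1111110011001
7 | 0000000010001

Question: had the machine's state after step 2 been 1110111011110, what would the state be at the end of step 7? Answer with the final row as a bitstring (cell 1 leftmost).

state after step 2 := 1110111011110
3 | 1001100110001
4 | 0001000100101
5 | 0101010100111
6 | 1111111100100
7 | 1000000000100

1000000000100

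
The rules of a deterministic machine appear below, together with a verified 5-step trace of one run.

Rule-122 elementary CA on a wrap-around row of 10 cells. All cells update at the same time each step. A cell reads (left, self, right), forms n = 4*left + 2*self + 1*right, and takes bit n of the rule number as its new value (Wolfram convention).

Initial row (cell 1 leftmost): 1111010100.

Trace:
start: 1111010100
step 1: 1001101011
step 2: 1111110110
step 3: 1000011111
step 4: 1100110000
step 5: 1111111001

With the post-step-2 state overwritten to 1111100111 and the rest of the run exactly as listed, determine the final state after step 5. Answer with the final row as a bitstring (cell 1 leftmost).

state after step 2 := 1111100111
step 3: 0000111100
step 4: 0001100110
step 5: 0011111111

0011111111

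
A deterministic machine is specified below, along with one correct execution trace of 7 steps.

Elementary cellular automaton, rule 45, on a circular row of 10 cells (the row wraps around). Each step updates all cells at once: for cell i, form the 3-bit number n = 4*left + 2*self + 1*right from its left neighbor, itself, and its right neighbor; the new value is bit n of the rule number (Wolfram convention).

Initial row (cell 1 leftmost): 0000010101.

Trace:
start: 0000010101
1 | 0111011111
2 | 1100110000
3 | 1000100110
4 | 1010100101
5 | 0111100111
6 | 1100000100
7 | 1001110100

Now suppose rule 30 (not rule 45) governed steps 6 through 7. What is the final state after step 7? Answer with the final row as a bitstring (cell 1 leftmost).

(re-executing steps 6..7 under rule 30; state before step 6: 0111100111)
6 | 0100011100
7 | 1110110010

1110110010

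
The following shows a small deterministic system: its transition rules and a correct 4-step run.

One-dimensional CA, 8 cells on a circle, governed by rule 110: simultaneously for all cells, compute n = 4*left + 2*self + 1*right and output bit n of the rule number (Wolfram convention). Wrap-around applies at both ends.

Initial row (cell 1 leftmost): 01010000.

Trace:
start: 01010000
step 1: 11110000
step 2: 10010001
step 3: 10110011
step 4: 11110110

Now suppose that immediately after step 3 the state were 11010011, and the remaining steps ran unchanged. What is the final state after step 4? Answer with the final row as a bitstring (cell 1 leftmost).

01110110

state after step 3 := 11010011
step 4: 01110110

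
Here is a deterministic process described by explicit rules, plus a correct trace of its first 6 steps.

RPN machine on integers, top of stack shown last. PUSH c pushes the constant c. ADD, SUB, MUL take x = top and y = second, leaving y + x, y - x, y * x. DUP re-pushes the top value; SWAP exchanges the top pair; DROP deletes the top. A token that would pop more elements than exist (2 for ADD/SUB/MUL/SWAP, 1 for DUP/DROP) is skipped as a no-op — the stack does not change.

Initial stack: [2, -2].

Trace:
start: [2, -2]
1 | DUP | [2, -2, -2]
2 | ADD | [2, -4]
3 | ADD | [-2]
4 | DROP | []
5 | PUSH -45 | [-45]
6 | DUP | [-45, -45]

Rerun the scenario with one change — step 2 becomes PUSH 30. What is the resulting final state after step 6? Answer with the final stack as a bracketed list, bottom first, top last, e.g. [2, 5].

[2, -2, -45, -45]

(re-executing from step 2 with the substitution; state before step 2: [2, -2, -2])
2 | PUSH 30 | [2, -2, -2, 30]
3 | ADD | [2, -2, 28]
4 | DROP | [2, -2]
5 | PUSH -45 | [2, -2, -45]
6 | DUP | [2, -2, -45, -45]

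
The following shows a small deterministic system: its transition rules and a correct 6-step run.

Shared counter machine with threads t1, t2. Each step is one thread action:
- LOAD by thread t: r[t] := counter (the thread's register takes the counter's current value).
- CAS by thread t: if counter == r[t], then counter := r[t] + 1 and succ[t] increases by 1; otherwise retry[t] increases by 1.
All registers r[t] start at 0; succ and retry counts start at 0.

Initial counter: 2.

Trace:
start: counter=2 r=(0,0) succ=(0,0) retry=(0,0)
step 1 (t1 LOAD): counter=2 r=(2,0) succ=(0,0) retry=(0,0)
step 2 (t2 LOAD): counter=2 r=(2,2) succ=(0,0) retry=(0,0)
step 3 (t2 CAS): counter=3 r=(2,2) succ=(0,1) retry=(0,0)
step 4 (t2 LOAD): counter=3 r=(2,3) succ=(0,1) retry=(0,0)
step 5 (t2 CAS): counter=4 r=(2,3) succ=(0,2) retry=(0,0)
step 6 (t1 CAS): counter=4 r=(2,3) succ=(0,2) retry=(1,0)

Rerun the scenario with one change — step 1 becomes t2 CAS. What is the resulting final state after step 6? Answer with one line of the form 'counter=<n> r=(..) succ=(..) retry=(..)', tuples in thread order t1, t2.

(re-executing from step 1 with the substitution; state before step 1: counter=2 r=(0,0) succ=(0,0) retry=(0,0))
step 1 (t2 CAS): counter=2 r=(0,0) succ=(0,0) retry=(0,1)
step 2 (t2 LOAD): counter=2 r=(0,2) succ=(0,0) retry=(0,1)
step 3 (t2 CAS): counter=3 r=(0,2) succ=(0,1) retry=(0,1)
step 4 (t2 LOAD): counter=3 r=(0,3) succ=(0,1) retry=(0,1)
step 5 (t2 CAS): counter=4 r=(0,3) succ=(0,2) retry=(0,1)
step 6 (t1 CAS): counter=4 r=(0,3) succ=(0,2) retry=(1,1)

counter=4 r=(0,3) succ=(0,2) retry=(1,1)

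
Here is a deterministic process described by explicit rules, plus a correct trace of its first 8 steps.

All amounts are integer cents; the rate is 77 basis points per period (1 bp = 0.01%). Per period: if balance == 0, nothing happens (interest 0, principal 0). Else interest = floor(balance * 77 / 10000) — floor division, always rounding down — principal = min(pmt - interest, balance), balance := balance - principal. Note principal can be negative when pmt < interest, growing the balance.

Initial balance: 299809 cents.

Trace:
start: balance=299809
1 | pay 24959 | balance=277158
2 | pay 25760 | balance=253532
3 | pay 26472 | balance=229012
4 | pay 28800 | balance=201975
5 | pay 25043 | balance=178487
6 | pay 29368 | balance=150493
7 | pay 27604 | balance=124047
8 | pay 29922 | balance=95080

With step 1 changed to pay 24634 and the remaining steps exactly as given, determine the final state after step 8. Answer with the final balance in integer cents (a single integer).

95420

(re-executing from step 1 with the substitution; state before step 1: balance=299809)
1 | pay 24634 | balance=277483
2 | pay 25760 | balance=253859
3 | pay 26472 | balance=229341
4 | pay 28800 | balance=202306
5 | pay 25043 | balance=178820
6 | pay 29368 | balance=150828
7 | pay 27604 | balance=124385
8 | pay 29922 | balance=95420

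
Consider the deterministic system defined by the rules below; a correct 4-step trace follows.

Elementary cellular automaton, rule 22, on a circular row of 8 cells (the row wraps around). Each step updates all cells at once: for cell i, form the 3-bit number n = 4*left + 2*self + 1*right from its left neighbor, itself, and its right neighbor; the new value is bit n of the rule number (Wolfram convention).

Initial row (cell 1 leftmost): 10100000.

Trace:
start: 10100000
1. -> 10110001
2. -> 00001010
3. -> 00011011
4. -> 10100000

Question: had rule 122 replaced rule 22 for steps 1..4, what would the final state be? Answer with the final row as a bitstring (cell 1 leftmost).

(re-executing steps 1..4 under rule 122; state before step 1: 10100000)
1. -> 01010001
2. -> 10101010
3. -> 01010101
4. -> 10101010

10101010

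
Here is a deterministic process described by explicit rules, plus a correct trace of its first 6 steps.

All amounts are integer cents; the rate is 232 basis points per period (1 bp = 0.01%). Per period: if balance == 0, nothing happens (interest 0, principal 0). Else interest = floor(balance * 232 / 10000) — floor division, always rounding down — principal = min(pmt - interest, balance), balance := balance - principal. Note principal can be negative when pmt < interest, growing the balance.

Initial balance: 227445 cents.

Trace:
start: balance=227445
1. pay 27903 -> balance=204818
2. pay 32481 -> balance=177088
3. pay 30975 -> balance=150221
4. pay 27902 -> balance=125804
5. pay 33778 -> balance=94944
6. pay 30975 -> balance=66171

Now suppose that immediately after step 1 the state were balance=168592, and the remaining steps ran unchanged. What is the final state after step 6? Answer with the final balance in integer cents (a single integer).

25544

state after step 1 := balance=168592
2. pay 32481 -> balance=140022
3. pay 30975 -> balance=112295
4. pay 27902 -> balance=86998
5. pay 33778 -> balance=55238
6. pay 30975 -> balance=25544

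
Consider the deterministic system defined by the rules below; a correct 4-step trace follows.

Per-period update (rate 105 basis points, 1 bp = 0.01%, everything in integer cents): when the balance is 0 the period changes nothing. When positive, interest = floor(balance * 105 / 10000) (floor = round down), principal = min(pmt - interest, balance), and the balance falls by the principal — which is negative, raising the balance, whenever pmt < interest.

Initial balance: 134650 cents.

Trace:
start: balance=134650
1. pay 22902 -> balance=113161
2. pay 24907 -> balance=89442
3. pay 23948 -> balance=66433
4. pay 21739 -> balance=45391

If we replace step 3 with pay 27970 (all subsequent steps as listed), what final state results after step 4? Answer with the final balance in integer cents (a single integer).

41327

(re-executing from step 3 with the substitution; state before step 3: balance=89442)
3. pay 27970 -> balance=62411
4. pay 21739 -> balance=41327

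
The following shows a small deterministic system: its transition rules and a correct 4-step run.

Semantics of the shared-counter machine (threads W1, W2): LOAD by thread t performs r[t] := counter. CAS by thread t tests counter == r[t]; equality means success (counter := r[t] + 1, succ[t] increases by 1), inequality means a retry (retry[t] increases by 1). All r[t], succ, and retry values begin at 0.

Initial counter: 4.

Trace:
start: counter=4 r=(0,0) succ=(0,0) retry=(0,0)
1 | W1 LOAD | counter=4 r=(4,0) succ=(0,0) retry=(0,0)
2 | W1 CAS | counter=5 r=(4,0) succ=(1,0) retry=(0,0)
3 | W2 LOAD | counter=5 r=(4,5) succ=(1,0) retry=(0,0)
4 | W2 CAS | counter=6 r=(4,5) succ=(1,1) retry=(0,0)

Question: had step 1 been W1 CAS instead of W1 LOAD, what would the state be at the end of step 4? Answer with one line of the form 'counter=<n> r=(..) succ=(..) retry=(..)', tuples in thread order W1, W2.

(re-executing from step 1 with the substitution; state before step 1: counter=4 r=(0,0) succ=(0,0) retry=(0,0))
1 | W1 CAS | counter=4 r=(0,0) succ=(0,0) retry=(1,0)
2 | W1 CAS | counter=4 r=(0,0) succ=(0,0) retry=(2,0)
3 | W2 LOAD | counter=4 r=(0,4) succ=(0,0) retry=(2,0)
4 | W2 CAS | counter=5 r=(0,4) succ=(0,1) retry=(2,0)

counter=5 r=(0,4) succ=(0,1) retry=(2,0)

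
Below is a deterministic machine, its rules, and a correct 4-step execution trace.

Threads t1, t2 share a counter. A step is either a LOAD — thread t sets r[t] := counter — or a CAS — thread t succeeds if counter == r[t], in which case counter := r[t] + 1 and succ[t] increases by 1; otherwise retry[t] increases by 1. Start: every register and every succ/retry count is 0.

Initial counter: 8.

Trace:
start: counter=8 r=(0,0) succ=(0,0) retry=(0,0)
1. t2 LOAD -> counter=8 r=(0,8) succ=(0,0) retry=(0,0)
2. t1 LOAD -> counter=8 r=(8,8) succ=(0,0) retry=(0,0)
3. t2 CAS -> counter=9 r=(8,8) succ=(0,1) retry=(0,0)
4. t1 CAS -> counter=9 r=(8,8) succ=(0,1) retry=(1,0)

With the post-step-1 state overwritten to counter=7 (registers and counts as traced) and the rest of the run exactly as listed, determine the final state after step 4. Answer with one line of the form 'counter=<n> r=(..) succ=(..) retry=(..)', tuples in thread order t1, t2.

state after step 1 := counter=7 r=(0,8) succ=(0,0) retry=(0,0)
2. t1 LOAD -> counter=7 r=(7,8) succ=(0,0) retry=(0,0)
3. t2 CAS -> counter=7 r=(7,8) succ=(0,0) retry=(0,1)
4. t1 CAS -> counter=8 r=(7,8) succ=(1,0) retry=(0,1)

counter=8 r=(7,8) succ=(1,0) retry=(0,1)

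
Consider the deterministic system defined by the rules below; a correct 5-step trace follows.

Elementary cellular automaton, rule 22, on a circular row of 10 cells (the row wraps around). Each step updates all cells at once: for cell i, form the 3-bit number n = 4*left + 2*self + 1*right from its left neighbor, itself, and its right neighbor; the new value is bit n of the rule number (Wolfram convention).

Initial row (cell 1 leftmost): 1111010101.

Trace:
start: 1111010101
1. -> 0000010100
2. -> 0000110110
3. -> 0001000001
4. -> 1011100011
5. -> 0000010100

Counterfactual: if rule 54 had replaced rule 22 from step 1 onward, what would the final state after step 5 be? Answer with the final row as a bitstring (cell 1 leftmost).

(re-executing steps 1..5 under rule 54; state before step 1: 1111010101)
1. -> 0000111110
2. -> 0001000001
3. -> 1011100011
4. -> 0100010100
5. -> 1110111110

1110111110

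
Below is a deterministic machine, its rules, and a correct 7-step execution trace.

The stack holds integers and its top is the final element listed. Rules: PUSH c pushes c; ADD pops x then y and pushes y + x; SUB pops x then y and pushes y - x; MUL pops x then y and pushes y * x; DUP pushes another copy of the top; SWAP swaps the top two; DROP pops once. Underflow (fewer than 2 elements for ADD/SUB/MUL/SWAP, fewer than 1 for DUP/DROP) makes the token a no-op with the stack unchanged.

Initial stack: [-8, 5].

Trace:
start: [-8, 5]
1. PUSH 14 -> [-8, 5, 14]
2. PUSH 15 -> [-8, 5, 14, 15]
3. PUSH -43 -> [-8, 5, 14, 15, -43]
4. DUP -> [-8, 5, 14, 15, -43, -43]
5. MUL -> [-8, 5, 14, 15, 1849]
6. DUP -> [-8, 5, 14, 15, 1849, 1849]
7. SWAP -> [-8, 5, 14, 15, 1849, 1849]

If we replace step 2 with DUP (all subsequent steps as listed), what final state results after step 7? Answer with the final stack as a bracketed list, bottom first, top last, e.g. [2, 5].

(re-executing from step 2 with the substitution; state before step 2: [-8, 5, 14])
2. DUP -> [-8, 5, 14, 14]
3. PUSH -43 -> [-8, 5, 14, 14, -43]
4. DUP -> [-8, 5, 14, 14, -43, -43]
5. MUL -> [-8, 5, 14, 14, 1849]
6. DUP -> [-8, 5, 14, 14, 1849, 1849]
7. SWAP -> [-8, 5, 14, 14, 1849, 1849]

[-8, 5, 14, 14, 1849, 1849]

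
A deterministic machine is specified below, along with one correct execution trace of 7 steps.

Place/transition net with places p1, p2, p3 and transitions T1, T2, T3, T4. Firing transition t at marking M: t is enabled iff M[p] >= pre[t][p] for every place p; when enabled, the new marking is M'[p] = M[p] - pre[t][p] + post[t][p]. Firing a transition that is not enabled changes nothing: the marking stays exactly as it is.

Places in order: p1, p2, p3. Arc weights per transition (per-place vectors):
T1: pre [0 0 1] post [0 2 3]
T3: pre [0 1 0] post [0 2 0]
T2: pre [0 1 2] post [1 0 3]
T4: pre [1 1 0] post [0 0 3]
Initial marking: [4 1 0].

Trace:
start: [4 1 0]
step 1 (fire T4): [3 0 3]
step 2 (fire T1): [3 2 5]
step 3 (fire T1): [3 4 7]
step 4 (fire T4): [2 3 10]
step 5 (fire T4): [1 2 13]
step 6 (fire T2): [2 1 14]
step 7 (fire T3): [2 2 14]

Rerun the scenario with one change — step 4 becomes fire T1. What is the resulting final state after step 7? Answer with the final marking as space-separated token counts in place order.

(re-executing from step 4 with the substitution; state before step 4: [3 4 7])
step 4 (fire T1): [3 6 9]
step 5 (fire T4): [2 5 12]
step 6 (fire T2): [3 4 13]
step 7 (fire T3): [3 5 13]

3 5 13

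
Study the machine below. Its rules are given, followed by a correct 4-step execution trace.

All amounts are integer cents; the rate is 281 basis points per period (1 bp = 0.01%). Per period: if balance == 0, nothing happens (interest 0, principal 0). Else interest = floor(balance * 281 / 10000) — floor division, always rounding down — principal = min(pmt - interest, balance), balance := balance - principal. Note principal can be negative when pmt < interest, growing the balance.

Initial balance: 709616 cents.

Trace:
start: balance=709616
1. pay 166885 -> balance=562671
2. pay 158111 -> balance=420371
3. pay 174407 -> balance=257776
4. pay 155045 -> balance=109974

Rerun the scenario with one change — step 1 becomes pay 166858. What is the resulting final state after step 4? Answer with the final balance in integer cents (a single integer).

110003

(re-executing from step 1 with the substitution; state before step 1: balance=709616)
1. pay 166858 -> balance=562698
2. pay 158111 -> balance=420398
3. pay 174407 -> balance=257804
4. pay 155045 -> balance=110003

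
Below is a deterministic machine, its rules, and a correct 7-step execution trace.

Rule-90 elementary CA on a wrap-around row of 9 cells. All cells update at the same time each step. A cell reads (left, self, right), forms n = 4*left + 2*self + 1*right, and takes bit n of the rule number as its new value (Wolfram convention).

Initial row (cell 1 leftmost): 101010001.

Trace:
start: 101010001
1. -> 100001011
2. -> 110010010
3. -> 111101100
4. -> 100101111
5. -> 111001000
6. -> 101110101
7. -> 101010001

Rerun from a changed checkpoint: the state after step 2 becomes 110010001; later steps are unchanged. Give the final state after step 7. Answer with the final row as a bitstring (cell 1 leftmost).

state after step 2 := 110010001
3. -> 011101011
4. -> 010100011
5. -> 000010111
6. -> 100100101
7. -> 111011001

111011001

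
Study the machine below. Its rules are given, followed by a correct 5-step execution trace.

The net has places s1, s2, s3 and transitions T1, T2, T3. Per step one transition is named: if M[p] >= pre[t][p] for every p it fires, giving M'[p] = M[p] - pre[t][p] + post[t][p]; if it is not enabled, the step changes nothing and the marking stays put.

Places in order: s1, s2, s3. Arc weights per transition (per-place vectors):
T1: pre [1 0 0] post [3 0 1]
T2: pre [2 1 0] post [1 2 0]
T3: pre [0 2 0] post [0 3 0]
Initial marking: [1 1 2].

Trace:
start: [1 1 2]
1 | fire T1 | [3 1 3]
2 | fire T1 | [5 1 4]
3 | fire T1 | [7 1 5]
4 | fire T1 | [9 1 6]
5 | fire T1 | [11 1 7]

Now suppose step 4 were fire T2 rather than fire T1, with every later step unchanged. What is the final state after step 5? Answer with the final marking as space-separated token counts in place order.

(re-executing from step 4 with the substitution; state before step 4: [7 1 5])
4 | fire T2 | [6 2 5]
5 | fire T1 | [8 2 6]

8 2 6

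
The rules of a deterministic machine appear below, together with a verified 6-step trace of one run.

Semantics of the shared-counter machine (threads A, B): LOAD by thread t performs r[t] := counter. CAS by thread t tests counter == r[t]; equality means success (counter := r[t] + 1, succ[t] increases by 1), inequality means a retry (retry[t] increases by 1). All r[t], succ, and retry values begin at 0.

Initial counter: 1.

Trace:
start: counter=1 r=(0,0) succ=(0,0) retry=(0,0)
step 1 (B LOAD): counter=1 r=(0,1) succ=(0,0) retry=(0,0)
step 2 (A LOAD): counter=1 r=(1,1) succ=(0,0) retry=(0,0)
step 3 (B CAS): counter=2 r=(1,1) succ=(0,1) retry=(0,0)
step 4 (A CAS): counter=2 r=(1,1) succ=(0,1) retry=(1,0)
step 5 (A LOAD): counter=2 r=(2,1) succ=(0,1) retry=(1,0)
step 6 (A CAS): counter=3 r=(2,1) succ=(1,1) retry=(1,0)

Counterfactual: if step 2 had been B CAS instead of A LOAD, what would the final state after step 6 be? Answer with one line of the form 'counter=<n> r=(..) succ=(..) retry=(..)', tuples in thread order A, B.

(re-executing from step 2 with the substitution; state before step 2: counter=1 r=(0,1) succ=(0,0) retry=(0,0))
step 2 (B CAS): counter=2 r=(0,1) succ=(0,1) retry=(0,0)
step 3 (B CAS): counter=2 r=(0,1) succ=(0,1) retry=(0,1)
step 4 (A CAS): counter=2 r=(0,1) succ=(0,1) retry=(1,1)
step 5 (A LOAD): counter=2 r=(2,1) succ=(0,1) retry=(1,1)
step 6 (A CAS): counter=3 r=(2,1) succ=(1,1) retry=(1,1)

counter=3 r=(2,1) succ=(1,1) retry=(1,1)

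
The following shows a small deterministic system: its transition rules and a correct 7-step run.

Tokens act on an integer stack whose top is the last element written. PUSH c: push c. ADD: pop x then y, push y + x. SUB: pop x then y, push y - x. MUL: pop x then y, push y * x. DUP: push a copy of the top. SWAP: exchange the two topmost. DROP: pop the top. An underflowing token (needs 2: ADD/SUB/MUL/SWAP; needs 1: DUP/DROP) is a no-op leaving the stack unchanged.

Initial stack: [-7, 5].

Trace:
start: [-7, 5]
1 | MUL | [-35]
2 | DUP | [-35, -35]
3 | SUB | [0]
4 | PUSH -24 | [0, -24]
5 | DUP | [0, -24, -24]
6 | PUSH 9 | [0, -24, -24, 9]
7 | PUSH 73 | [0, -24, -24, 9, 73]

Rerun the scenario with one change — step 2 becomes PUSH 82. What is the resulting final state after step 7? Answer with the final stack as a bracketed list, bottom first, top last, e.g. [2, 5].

[-117, -24, -24, 9, 73]

(re-executing from step 2 with the substitution; state before step 2: [-35])
2 | PUSH 82 | [-35, 82]
3 | SUB | [-117]
4 | PUSH -24 | [-117, -24]
5 | DUP | [-117, -24, -24]
6 | PUSH 9 | [-117, -24, -24, 9]
7 | PUSH 73 | [-117, -24, -24, 9, 73]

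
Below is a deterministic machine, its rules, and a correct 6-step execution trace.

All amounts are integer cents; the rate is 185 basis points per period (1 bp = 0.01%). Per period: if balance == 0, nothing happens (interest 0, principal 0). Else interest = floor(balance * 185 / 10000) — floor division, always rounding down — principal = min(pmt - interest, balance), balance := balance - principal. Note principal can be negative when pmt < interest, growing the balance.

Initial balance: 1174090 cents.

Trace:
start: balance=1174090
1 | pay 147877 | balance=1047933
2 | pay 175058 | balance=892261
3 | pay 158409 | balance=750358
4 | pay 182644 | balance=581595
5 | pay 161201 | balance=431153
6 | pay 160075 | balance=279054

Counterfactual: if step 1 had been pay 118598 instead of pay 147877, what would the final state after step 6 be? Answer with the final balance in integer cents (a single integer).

311144

(re-executing from step 1 with the substitution; state before step 1: balance=1174090)
1 | pay 118598 | balance=1077212
2 | pay 175058 | balance=922082
3 | pay 158409 | balance=780731
4 | pay 182644 | balance=612530
5 | pay 161201 | balance=462660
6 | pay 160075 | balance=311144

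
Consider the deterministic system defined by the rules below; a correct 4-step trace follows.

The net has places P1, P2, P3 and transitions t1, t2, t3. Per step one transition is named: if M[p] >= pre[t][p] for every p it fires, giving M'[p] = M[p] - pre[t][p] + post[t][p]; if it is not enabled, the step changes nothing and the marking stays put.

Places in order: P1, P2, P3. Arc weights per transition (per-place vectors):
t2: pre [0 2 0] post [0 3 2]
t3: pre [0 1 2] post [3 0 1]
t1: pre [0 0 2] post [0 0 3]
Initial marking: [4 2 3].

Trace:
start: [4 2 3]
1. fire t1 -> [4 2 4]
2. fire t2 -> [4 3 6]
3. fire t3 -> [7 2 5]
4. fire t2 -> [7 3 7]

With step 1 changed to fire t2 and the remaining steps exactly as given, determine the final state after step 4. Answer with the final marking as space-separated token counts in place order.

(re-executing from step 1 with the substitution; state before step 1: [4 2 3])
1. fire t2 -> [4 3 5]
2. fire t2 -> [4 4 7]
3. fire t3 -> [7 3 6]
4. fire t2 -> [7 4 8]

7 4 8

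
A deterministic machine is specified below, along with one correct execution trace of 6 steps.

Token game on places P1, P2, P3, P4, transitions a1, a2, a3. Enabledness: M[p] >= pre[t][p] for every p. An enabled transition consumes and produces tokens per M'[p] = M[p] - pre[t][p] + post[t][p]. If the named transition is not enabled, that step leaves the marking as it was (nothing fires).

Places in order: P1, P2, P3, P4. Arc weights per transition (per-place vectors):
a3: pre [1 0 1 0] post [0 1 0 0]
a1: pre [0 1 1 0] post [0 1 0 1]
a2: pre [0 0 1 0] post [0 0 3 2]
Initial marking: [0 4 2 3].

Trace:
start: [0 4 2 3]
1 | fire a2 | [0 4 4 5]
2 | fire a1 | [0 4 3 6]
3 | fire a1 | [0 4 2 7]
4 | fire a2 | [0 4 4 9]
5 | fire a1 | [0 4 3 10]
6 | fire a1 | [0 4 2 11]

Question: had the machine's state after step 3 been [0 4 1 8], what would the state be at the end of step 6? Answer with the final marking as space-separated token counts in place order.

state after step 3 := [0 4 1 8]
4 | fire a2 | [0 4 3 10]
5 | fire a1 | [0 4 2 11]
6 | fire a1 | [0 4 1 12]

0 4 1 12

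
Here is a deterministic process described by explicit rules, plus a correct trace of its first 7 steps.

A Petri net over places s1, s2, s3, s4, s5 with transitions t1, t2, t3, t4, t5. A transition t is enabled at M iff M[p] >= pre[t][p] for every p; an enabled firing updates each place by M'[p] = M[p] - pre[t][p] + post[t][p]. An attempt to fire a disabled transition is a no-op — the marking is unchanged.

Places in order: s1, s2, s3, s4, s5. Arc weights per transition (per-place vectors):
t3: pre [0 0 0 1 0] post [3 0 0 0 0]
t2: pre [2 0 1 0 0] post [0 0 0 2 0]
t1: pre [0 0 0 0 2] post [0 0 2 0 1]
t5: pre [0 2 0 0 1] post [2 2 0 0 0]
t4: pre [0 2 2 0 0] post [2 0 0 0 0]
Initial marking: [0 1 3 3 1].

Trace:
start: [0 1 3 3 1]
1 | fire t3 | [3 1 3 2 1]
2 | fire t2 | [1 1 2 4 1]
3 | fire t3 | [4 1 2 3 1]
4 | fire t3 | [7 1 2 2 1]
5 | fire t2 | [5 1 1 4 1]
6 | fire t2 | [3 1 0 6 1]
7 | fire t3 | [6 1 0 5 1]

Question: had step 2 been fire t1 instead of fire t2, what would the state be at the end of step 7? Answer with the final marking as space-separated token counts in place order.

8 1 1 3 1

(re-executing from step 2 with the substitution; state before step 2: [3 1 3 2 1])
2 | fire t1 | [3 1 3 2 1]
3 | fire t3 | [6 1 3 1 1]
4 | fire t3 | [9 1 3 0 1]
5 | fire t2 | [7 1 2 2 1]
6 | fire t2 | [5 1 1 4 1]
7 | fire t3 | [8 1 1 3 1]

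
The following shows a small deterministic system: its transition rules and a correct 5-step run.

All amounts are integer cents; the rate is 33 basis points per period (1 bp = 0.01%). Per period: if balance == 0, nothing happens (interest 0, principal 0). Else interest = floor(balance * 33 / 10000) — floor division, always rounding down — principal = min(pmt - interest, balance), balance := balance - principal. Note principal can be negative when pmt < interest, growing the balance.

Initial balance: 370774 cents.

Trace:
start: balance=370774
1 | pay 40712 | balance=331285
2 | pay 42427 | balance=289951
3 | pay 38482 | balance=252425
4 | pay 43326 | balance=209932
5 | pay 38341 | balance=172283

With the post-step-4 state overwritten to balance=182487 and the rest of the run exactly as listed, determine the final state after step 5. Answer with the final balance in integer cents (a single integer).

state after step 4 := balance=182487
5 | pay 38341 | balance=144748

144748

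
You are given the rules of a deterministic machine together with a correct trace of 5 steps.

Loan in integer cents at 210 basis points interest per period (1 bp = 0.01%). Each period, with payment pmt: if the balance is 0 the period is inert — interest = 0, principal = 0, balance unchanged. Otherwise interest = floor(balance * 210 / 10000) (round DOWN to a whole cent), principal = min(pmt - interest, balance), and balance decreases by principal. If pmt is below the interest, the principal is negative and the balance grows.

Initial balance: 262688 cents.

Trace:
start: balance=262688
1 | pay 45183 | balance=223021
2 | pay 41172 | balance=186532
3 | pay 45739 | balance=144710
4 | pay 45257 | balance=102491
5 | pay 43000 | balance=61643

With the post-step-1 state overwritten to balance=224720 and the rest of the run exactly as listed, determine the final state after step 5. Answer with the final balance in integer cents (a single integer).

state after step 1 := balance=224720
2 | pay 41172 | balance=188267
3 | pay 45739 | balance=146481
4 | pay 45257 | balance=104300
5 | pay 43000 | balance=63490

63490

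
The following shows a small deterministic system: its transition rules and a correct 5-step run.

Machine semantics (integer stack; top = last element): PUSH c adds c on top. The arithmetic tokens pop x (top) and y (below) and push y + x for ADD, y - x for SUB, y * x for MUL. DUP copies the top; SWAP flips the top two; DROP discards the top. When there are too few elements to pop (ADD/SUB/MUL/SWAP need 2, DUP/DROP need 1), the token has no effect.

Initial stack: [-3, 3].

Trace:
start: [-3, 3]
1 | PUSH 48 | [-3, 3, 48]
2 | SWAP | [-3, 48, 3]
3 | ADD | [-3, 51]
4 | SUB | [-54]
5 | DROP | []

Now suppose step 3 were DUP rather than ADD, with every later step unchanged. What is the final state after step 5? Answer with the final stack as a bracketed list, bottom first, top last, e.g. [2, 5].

(re-executing from step 3 with the substitution; state before step 3: [-3, 48, 3])
3 | DUP | [-3, 48, 3, 3]
4 | SUB | [-3, 48, 0]
5 | DROP | [-3, 48]

[-3, 48]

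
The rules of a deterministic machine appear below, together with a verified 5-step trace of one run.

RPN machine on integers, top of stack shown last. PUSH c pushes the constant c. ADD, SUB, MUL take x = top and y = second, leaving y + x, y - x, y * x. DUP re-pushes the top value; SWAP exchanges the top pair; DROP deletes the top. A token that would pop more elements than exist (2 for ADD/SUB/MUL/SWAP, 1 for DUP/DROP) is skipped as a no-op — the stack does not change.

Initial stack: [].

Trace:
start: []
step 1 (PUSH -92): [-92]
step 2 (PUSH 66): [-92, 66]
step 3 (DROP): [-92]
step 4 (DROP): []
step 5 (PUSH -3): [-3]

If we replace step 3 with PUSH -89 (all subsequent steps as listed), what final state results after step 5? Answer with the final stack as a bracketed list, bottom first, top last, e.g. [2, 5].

[-92, 66, -3]

(re-executing from step 3 with the substitution; state before step 3: [-92, 66])
step 3 (PUSH -89): [-92, 66, -89]
step 4 (DROP): [-92, 66]
step 5 (PUSH -3): [-92, 66, -3]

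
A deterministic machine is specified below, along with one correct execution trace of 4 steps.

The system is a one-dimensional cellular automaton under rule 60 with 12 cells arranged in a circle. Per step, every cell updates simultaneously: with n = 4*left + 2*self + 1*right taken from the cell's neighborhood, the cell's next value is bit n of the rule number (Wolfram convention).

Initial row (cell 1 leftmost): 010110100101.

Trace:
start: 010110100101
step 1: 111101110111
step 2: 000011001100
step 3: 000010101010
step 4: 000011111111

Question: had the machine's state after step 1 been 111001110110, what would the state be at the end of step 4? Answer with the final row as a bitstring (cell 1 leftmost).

111100011110

state after step 1 := 111001110110
step 2: 100101001101
step 3: 010111101011
step 4: 111100011110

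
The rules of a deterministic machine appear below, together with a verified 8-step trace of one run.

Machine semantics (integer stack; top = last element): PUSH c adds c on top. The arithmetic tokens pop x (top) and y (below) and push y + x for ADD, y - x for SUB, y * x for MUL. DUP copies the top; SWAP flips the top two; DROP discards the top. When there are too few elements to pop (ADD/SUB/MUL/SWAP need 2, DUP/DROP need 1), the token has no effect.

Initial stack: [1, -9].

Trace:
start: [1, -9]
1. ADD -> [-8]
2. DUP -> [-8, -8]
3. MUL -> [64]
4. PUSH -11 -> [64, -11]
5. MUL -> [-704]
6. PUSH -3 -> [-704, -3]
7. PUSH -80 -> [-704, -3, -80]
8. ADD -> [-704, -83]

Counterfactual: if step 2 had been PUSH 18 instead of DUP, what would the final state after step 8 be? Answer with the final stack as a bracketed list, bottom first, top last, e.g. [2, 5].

[1584, -83]

(re-executing from step 2 with the substitution; state before step 2: [-8])
2. PUSH 18 -> [-8, 18]
3. MUL -> [-144]
4. PUSH -11 -> [-144, -11]
5. MUL -> [1584]
6. PUSH -3 -> [1584, -3]
7. PUSH -80 -> [1584, -3, -80]
8. ADD -> [1584, -83]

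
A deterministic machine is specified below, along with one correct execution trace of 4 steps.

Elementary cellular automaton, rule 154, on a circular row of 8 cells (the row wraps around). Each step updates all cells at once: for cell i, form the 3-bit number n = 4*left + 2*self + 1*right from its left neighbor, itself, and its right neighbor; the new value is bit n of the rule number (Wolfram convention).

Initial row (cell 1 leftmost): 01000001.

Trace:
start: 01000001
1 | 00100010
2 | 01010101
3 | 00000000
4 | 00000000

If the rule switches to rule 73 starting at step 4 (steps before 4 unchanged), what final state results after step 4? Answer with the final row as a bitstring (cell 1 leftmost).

11111111

(re-executing step 4 under rule 73; state before step 4: 00000000)
4 | 11111111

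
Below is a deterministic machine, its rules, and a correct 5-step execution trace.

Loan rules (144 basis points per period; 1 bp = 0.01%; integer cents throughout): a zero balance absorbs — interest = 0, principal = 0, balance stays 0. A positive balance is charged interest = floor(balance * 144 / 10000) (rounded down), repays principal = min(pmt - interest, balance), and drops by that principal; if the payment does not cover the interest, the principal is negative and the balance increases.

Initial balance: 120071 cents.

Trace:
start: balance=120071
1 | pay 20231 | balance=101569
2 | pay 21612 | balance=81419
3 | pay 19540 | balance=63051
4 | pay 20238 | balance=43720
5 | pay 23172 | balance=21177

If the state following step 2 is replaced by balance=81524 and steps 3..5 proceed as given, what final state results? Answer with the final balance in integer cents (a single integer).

state after step 2 := balance=81524
3 | pay 19540 | balance=63157
4 | pay 20238 | balance=43828
5 | pay 23172 | balance=21287

21287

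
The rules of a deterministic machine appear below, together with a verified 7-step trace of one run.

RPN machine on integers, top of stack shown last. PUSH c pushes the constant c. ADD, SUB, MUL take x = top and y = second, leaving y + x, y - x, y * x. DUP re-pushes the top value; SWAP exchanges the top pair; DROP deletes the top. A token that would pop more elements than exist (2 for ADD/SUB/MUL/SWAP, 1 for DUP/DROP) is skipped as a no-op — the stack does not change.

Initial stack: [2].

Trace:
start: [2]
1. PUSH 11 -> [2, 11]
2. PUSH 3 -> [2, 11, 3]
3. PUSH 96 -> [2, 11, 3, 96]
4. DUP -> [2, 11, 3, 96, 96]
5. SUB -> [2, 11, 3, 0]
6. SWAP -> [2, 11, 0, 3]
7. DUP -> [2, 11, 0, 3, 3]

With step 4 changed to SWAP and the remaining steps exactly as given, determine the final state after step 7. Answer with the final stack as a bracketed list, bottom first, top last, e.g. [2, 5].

[2, 93, 11, 11]

(re-executing from step 4 with the substitution; state before step 4: [2, 11, 3, 96])
4. SWAP -> [2, 11, 96, 3]
5. SUB -> [2, 11, 93]
6. SWAP -> [2, 93, 11]
7. DUP -> [2, 93, 11, 11]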